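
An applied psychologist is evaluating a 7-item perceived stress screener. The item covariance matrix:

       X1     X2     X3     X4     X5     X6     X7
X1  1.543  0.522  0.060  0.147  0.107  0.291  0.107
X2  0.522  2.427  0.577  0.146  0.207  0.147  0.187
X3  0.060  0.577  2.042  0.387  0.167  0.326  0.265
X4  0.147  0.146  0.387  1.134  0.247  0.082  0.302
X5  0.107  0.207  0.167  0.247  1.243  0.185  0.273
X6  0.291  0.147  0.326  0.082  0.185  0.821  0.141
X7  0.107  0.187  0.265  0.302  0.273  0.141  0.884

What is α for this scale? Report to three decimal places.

Σσᵢ² = 1.543 + 2.427 + 2.042 + 1.134 + 1.243 + 0.821 + 0.884 = 10.094
Sum of off-diagonal covariances = 4.873
total variance = 10.094 + 2 × 4.873 = 19.840
α = (k/(k−1))·(1 − Σσᵢ²/total variance) = (7/6)·(1 − 10.094/19.840) = 0.573

α = 0.573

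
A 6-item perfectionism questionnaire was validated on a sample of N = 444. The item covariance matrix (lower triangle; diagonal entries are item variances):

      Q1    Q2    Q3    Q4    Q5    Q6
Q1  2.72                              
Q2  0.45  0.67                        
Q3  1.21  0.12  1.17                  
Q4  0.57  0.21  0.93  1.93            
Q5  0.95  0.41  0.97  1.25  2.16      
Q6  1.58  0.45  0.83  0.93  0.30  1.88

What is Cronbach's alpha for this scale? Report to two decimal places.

ΣVar(i) = 2.72 + 0.67 + 1.17 + 1.93 + 2.16 + 1.88 = 10.53
Σ_{i<j} σ_ij = 11.16
σ²_T = 10.53 + 2 × 11.16 = 32.85
α = (k/(k−1))·(1 − ΣVar(i)/σ²_T) = (6/5)·(1 − 10.53/32.85) = 0.82

Cronbach's alpha = 0.82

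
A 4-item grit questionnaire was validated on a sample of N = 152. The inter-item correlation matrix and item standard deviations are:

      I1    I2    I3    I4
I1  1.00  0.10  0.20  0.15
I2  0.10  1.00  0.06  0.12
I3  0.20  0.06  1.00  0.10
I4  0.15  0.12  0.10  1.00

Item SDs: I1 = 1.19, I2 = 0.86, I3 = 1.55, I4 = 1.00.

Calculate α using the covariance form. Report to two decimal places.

α = 0.35

Σσ²ᵢ = 1.19² + 0.86² + 1.55² + 1.00² = 5.5582
Covariances σ_ij = r_ij · s_i · s_j:
  σ(I1,I2) = 0.10 × 1.19 × 0.86 = 0.1023
  σ(I1,I3) = 0.20 × 1.19 × 1.55 = 0.3689
  σ(I1,I4) = 0.15 × 1.19 × 1.00 = 0.1785
  σ(I2,I3) = 0.06 × 0.86 × 1.55 = 0.0800
  σ(I2,I4) = 0.12 × 0.86 × 1.00 = 0.1032
  σ(I3,I4) = 0.10 × 1.55 × 1.00 = 0.1550
σ²_T = Σσ²ᵢ + 2·Σσ_ij = 5.5582 + 2 × 0.9879 = 7.5340
α = (4/3)·(1 − 5.5582/7.5340) = 0.35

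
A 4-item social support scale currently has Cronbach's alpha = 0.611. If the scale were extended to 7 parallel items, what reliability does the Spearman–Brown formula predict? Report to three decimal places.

predicted reliability = 0.733

Length factor m = 7/4 = 1.7500
α' = m·α / (1 + (m−1)·α)
   = 7/4 × 0.611 / (1 + (7/4 − 1) × 0.611)
   = 1.0693 / 1.4583 = 0.733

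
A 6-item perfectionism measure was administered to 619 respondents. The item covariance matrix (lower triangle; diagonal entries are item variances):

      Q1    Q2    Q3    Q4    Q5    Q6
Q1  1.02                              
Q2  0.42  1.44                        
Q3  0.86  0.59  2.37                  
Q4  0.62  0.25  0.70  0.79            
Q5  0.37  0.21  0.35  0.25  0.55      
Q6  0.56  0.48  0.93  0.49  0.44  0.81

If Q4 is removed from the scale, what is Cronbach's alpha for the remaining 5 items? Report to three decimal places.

Remaining items: Q1, Q2, Q3, Q5, Q6 (k = 5).
ΣVar(i) = 1.02 + 1.44 + 2.37 + 0.55 + 0.81 = 6.19
Var(T) = 6.19 + 2 × 5.21 = 16.61
α (item deleted) = (5/4)·(1 − 6.19/16.61) = 0.784

Cronbach's alpha = 0.784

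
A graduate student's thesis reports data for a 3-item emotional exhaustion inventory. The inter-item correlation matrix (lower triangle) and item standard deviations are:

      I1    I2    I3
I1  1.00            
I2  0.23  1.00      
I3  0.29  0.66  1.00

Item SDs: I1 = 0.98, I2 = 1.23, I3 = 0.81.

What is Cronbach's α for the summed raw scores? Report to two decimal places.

Cronbach's α = 0.64

Σσ²ᵢ = 0.98² + 1.23² + 0.81² = 3.1294
Covariances σ_ij = r_ij · s_i · s_j:
  σ(I1,I2) = 0.23 × 0.98 × 1.23 = 0.2772
  σ(I1,I3) = 0.29 × 0.98 × 0.81 = 0.2302
  σ(I2,I3) = 0.66 × 1.23 × 0.81 = 0.6576
σ²_T = Σσ²ᵢ + 2·Σσ_ij = 3.1294 + 2 × 1.1650 = 5.4594
α = (3/2)·(1 − 3.1294/5.4594) = 0.64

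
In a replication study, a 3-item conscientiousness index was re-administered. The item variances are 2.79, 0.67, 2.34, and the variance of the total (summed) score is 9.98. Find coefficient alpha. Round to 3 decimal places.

ΣVar(i) = 2.79 + 0.67 + 2.34 = 5.80
α = (k/(k−1))·(1 − ΣVar(i)/Var(T)) = (3/2)·(1 − 5.80/9.98) = 0.628

α = 0.628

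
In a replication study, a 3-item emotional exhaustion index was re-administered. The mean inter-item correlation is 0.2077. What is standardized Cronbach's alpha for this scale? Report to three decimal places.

Standardized α = k·r̄ / (1 + (k−1)·r̄) = 3 × 0.2077 / (1 + 2 × 0.2077)
  = 0.6231 / 1.4154 = 0.440

α = 0.440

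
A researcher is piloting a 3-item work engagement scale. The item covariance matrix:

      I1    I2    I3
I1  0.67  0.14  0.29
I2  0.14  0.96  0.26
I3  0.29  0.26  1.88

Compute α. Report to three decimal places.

α = 0.423

Σσᵢ² = 0.67 + 0.96 + 1.88 = 3.51
Sum of off-diagonal covariances = 0.69
σ²_T = 3.51 + 2 × 0.69 = 4.89
α = (k/(k−1))·(1 − Σσᵢ²/σ²_T) = (3/2)·(1 − 3.51/4.89) = 0.423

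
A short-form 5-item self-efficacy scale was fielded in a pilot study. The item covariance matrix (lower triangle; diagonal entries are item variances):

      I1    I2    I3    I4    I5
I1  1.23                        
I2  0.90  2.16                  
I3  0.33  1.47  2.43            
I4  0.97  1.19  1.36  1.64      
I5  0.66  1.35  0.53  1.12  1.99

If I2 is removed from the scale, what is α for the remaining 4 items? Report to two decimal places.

α = 0.77

Remaining items: I1, I3, I4, I5 (k = 4).
ΣVar(i) = 1.23 + 2.43 + 1.64 + 1.99 = 7.29
σ²_total = 7.29 + 2 × 4.97 = 17.23
α (item deleted) = (4/3)·(1 − 7.29/17.23) = 0.77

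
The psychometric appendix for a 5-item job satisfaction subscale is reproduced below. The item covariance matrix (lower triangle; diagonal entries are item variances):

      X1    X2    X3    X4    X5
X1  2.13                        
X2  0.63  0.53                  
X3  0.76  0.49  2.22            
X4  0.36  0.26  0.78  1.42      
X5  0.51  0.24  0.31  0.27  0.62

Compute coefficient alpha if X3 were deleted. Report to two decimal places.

Remaining items: X1, X2, X4, X5 (k = 4).
Σσ²ᵢ = 2.13 + 0.53 + 1.42 + 0.62 = 4.70
σ²_T = 4.70 + 2 × 2.27 = 9.24
α (item deleted) = (4/3)·(1 − 4.70/9.24) = 0.66

coefficient alpha = 0.66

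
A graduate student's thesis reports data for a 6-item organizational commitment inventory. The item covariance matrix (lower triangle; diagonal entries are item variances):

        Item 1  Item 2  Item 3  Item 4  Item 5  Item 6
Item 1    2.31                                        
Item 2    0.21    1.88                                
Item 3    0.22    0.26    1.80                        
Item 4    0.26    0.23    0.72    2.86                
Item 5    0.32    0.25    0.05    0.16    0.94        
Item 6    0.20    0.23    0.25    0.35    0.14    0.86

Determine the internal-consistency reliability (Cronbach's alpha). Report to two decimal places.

ΣVar(i) = 2.31 + 1.88 + 1.80 + 2.86 + 0.94 + 0.86 = 10.65
Σ_{i<j} σ_ij = 3.85
σ²_T = 10.65 + 2 × 3.85 = 18.35
α = (k/(k−1))·(1 − ΣVar(i)/σ²_T) = (6/5)·(1 − 10.65/18.35) = 0.50

α = 0.50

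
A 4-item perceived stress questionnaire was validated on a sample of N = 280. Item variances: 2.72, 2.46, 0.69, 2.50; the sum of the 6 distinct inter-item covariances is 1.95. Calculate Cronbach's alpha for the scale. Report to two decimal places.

Σσ²ᵢ = 2.72 + 2.46 + 0.69 + 2.50 = 8.37
Sum of distinct covariances = 1.95
Var(T) = Σσ²ᵢ + 2·Σcov = 8.37 + 2 × 1.95 = 12.27
α = (4/3)·(1 − 8.37/12.27) = 0.42

α = 0.42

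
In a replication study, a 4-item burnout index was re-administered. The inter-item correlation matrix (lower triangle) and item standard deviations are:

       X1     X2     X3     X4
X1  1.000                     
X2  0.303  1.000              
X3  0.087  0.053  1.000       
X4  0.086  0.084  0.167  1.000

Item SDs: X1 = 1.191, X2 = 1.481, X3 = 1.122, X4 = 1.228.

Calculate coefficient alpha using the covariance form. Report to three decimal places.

coefficient alpha = 0.375

Σσ²ᵢ = 1.191² + 1.481² + 1.122² + 1.228² = 6.3787
Covariances σ_ij = r_ij · s_i · s_j:
  σ(X1,X2) = 0.303 × 1.191 × 1.481 = 0.5345
  σ(X1,X3) = 0.087 × 1.191 × 1.122 = 0.1163
  σ(X1,X4) = 0.086 × 1.191 × 1.228 = 0.1258
  σ(X2,X3) = 0.053 × 1.481 × 1.122 = 0.0881
  σ(X2,X4) = 0.084 × 1.481 × 1.228 = 0.1528
  σ(X3,X4) = 0.167 × 1.122 × 1.228 = 0.2301
σ²_T = Σσ²ᵢ + 2·Σσ_ij = 6.3787 + 2 × 1.2476 = 8.8739
α = (4/3)·(1 − 6.3787/8.8739) = 0.375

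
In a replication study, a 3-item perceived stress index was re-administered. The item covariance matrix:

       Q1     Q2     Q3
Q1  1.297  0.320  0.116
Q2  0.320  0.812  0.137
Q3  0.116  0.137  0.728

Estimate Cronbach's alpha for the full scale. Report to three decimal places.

α = 0.432

Σσᵢ² = 1.297 + 0.812 + 0.728 = 2.837
Sum of the distinct covariances = 0.573
total variance = 2.837 + 2 × 0.573 = 3.983
α = (k/(k−1))·(1 − Σσᵢ²/total variance) = (3/2)·(1 − 2.837/3.983) = 0.432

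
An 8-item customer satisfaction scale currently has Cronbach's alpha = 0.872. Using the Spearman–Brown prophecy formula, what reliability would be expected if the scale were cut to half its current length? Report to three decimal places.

Length factor m = 1/2
α' = m·α / (1 − (1−m)·α)
   = 1/2 × 0.872 / (1 − (1 − 1/2) × 0.872)
   = 0.4360 / 0.5640 = 0.773

predicted reliability = 0.773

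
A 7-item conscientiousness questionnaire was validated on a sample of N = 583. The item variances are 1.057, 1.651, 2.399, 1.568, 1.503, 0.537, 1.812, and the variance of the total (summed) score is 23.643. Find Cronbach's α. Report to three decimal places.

α = 0.647

ΣVar(i) = 1.057 + 1.651 + 2.399 + 1.568 + 1.503 + 0.537 + 1.812 = 10.527
α = (k/(k−1))·(1 − ΣVar(i)/total variance) = (7/6)·(1 − 10.527/23.643) = 0.647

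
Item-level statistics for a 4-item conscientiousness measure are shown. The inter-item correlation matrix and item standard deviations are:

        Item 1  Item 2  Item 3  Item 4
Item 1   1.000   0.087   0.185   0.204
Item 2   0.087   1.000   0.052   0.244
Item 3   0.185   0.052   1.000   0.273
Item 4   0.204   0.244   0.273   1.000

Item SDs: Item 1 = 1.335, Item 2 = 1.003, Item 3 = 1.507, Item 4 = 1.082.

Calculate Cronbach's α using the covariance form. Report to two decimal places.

α = 0.45

Σσ²ᵢ = 1.335² + 1.003² + 1.507² + 1.082² = 6.2300
Covariances σ_ij = r_ij · s_i · s_j:
  σ(Item 1,Item 2) = 0.087 × 1.335 × 1.003 = 0.1165
  σ(Item 1,Item 3) = 0.185 × 1.335 × 1.507 = 0.3722
  σ(Item 1,Item 4) = 0.204 × 1.335 × 1.082 = 0.2947
  σ(Item 2,Item 3) = 0.052 × 1.003 × 1.507 = 0.0786
  σ(Item 2,Item 4) = 0.244 × 1.003 × 1.082 = 0.2648
  σ(Item 3,Item 4) = 0.273 × 1.507 × 1.082 = 0.4451
σ²_T = Σσ²ᵢ + 2·Σσ_ij = 6.2300 + 2 × 1.5719 = 9.3738
α = (4/3)·(1 − 6.2300/9.3738) = 0.45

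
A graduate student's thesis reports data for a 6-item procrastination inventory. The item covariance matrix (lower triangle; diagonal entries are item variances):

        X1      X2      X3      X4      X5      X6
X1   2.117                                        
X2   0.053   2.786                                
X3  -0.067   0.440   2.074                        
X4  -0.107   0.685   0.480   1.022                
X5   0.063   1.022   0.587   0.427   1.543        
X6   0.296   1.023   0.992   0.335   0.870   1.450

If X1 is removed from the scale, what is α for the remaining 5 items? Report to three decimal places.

α = 0.759

Remaining items: X2, X3, X4, X5, X6 (k = 5).
Σσᵢ² = 2.786 + 2.074 + 1.022 + 1.543 + 1.450 = 8.875
total variance = 8.875 + 2 × 6.861 = 22.597
α (item deleted) = (5/4)·(1 − 8.875/22.597) = 0.759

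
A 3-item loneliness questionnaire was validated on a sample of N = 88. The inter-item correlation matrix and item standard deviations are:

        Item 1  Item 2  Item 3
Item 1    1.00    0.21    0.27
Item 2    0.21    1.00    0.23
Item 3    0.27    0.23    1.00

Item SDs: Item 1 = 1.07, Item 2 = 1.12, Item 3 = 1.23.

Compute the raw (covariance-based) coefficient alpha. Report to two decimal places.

α = 0.48

Σσ²ᵢ = 1.07² + 1.12² + 1.23² = 3.9122
Covariances σ_ij = r_ij · s_i · s_j:
  σ(Item 1,Item 2) = 0.21 × 1.07 × 1.12 = 0.2517
  σ(Item 1,Item 3) = 0.27 × 1.07 × 1.23 = 0.3553
  σ(Item 2,Item 3) = 0.23 × 1.12 × 1.23 = 0.3168
σ²_T = Σσ²ᵢ + 2·Σσ_ij = 3.9122 + 2 × 0.9238 = 5.7598
α = (3/2)·(1 − 3.9122/5.7598) = 0.48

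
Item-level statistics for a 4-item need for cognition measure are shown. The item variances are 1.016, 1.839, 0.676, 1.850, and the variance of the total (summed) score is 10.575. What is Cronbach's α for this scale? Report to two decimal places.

α = 0.65

sum of item variances = 1.016 + 1.839 + 0.676 + 1.850 = 5.381
α = (k/(k−1))·(1 − sum of item variances/total variance) = (4/3)·(1 − 5.381/10.575) = 0.65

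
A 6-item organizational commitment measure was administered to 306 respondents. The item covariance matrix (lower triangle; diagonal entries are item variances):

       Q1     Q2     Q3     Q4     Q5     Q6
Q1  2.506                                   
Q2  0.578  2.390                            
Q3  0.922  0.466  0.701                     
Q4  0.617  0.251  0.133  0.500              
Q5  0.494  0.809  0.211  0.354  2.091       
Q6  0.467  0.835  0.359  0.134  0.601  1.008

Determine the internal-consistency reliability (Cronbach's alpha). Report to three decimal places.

sum of item variances = 2.506 + 2.390 + 0.701 + 0.500 + 2.091 + 1.008 = 9.196
Sum of off-diagonal covariances = 7.231
σ²_total = 9.196 + 2 × 7.231 = 23.658
α = (k/(k−1))·(1 − sum of item variances/σ²_total) = (6/5)·(1 − 9.196/23.658) = 0.734

α = 0.734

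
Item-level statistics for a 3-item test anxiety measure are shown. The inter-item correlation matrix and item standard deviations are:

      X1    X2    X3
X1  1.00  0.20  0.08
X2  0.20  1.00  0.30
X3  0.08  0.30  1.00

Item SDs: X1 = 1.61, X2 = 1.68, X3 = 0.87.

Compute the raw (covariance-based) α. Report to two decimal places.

α = 0.39

Σσ²ᵢ = 1.61² + 1.68² + 0.87² = 6.1714
Covariances σ_ij = r_ij · s_i · s_j:
  σ(X1,X2) = 0.20 × 1.61 × 1.68 = 0.5410
  σ(X1,X3) = 0.08 × 1.61 × 0.87 = 0.1121
  σ(X2,X3) = 0.30 × 1.68 × 0.87 = 0.4385
σ²_T = Σσ²ᵢ + 2·Σσ_ij = 6.1714 + 2 × 1.0916 = 8.3546
α = (3/2)·(1 − 6.1714/8.3546) = 0.39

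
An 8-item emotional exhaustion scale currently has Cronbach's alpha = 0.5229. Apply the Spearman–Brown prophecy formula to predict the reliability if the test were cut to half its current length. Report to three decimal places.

predicted reliability = 0.354

Length factor m = 1/2
α' = m·α / (1 − (1−m)·α)
   = 1/2 × 0.5229 / (1 − (1 − 1/2) × 0.5229)
   = 0.2615 / 0.7386 = 0.354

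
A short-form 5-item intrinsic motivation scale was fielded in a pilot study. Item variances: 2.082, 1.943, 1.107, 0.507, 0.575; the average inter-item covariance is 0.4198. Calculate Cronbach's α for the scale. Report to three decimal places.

α = 0.718

ΣVar(i) = 2.082 + 1.943 + 1.107 + 0.507 + 0.575 = 6.214
Sum of the 10 distinct covariances = 10 × 0.4198 = 4.1980
Var(T) = ΣVar(i) + 2·Σcov = 6.214 + 2 × 4.1980 = 14.6100
α = (5/4)·(1 − 6.214/14.6100) = 0.718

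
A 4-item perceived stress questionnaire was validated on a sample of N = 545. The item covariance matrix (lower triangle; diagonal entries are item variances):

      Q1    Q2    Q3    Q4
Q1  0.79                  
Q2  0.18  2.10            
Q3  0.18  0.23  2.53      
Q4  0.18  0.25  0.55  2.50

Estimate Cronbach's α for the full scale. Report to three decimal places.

sum of item variances = 0.79 + 2.10 + 2.53 + 2.50 = 7.92
Sum of the distinct covariances = 1.57
σ²_total = 7.92 + 2 × 1.57 = 11.06
α = (k/(k−1))·(1 − sum of item variances/σ²_total) = (4/3)·(1 − 7.92/11.06) = 0.379

Cronbach's α = 0.379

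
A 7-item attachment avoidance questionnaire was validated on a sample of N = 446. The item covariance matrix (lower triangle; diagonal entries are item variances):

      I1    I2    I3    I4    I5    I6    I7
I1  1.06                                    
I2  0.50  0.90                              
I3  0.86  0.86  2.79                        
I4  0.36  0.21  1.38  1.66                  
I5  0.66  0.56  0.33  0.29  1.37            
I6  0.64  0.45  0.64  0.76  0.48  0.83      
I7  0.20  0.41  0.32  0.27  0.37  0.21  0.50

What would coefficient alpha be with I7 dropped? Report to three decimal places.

Remaining items: I1, I2, I3, I4, I5, I6 (k = 6).
Σσ²ᵢ = 1.06 + 0.90 + 2.79 + 1.66 + 1.37 + 0.83 = 8.61
σ²_total = 8.61 + 2 × 8.98 = 26.57
α (item deleted) = (6/5)·(1 − 8.61/26.57) = 0.811

α = 0.811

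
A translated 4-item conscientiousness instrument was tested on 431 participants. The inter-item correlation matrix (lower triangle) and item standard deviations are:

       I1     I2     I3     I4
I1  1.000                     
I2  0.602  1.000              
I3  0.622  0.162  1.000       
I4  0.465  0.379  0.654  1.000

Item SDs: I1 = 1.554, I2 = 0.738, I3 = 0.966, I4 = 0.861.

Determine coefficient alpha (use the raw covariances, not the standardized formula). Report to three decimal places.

Σσ²ᵢ = 1.554² + 0.738² + 0.966² + 0.861² = 4.6340
Covariances σ_ij = r_ij · s_i · s_j:
  σ(I1,I2) = 0.602 × 1.554 × 0.738 = 0.6904
  σ(I1,I3) = 0.622 × 1.554 × 0.966 = 0.9337
  σ(I1,I4) = 0.465 × 1.554 × 0.861 = 0.6222
  σ(I2,I3) = 0.162 × 0.738 × 0.966 = 0.1155
  σ(I2,I4) = 0.379 × 0.738 × 0.861 = 0.2408
  σ(I3,I4) = 0.654 × 0.966 × 0.861 = 0.5439
σ²_T = Σσ²ᵢ + 2·Σσ_ij = 4.6340 + 2 × 3.1465 = 10.9270
α = (4/3)·(1 − 4.6340/10.9270) = 0.768

α = 0.768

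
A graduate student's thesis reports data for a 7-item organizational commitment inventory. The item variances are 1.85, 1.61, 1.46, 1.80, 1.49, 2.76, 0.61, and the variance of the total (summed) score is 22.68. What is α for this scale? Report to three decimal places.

Σσ²ᵢ = 1.85 + 1.61 + 1.46 + 1.80 + 1.49 + 2.76 + 0.61 = 11.58
α = (k/(k−1))·(1 − Σσ²ᵢ/total variance) = (7/6)·(1 − 11.58/22.68) = 0.571

α = 0.571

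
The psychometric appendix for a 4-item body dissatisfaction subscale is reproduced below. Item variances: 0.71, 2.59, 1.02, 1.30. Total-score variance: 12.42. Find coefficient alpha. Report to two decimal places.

ΣVar(i) = 0.71 + 2.59 + 1.02 + 1.30 = 5.62
α = (k/(k−1))·(1 − ΣVar(i)/Var(T)) = (4/3)·(1 − 5.62/12.42) = 0.73

coefficient alpha = 0.73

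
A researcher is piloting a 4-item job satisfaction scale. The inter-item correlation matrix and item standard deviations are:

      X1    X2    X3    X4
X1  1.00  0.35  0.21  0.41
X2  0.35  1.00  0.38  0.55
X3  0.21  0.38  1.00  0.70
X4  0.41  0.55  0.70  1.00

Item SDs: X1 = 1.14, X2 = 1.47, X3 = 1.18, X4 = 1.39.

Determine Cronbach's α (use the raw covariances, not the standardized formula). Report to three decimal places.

Cronbach's α = 0.757

Σσ²ᵢ = 1.14² + 1.47² + 1.18² + 1.39² = 6.7850
Covariances σ_ij = r_ij · s_i · s_j:
  σ(X1,X2) = 0.35 × 1.14 × 1.47 = 0.5865
  σ(X1,X3) = 0.21 × 1.14 × 1.18 = 0.2825
  σ(X1,X4) = 0.41 × 1.14 × 1.39 = 0.6497
  σ(X2,X3) = 0.38 × 1.47 × 1.18 = 0.6591
  σ(X2,X4) = 0.55 × 1.47 × 1.39 = 1.1238
  σ(X3,X4) = 0.70 × 1.18 × 1.39 = 1.1481
σ²_T = Σσ²ᵢ + 2·Σσ_ij = 6.7850 + 2 × 4.4497 = 15.6844
α = (4/3)·(1 − 6.7850/15.6844) = 0.757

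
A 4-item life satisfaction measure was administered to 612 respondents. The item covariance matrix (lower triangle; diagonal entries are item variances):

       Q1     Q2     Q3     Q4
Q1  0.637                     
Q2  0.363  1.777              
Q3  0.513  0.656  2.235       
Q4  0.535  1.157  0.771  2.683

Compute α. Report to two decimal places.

Σσᵢ² = 0.637 + 1.777 + 2.235 + 2.683 = 7.332
Σ_{i<j} σ_ij = 3.995
Var(T) = 7.332 + 2 × 3.995 = 15.322
α = (k/(k−1))·(1 − Σσᵢ²/Var(T)) = (4/3)·(1 − 7.332/15.322) = 0.70

α = 0.70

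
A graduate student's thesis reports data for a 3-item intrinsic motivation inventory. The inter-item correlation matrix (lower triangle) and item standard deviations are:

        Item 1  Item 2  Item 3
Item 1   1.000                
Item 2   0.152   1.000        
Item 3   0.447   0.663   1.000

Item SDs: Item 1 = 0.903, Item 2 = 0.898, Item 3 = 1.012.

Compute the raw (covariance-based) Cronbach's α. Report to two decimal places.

α = 0.69

Σσ²ᵢ = 0.903² + 0.898² + 1.012² = 2.6460
Covariances σ_ij = r_ij · s_i · s_j:
  σ(Item 1,Item 2) = 0.152 × 0.903 × 0.898 = 0.1233
  σ(Item 1,Item 3) = 0.447 × 0.903 × 1.012 = 0.4085
  σ(Item 2,Item 3) = 0.663 × 0.898 × 1.012 = 0.6025
σ²_T = Σσ²ᵢ + 2·Σσ_ij = 2.6460 + 2 × 1.1343 = 4.9146
α = (3/2)·(1 − 2.6460/4.9146) = 0.69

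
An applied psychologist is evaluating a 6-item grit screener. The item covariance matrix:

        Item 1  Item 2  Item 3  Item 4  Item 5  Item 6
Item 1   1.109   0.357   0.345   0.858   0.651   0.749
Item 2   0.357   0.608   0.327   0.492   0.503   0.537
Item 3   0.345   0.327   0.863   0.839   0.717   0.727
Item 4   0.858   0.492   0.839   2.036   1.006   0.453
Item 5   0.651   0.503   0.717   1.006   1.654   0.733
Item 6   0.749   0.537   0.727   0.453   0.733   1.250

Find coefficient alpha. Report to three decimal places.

coefficient alpha = 0.854

Σσᵢ² = 1.109 + 0.608 + 0.863 + 2.036 + 1.654 + 1.250 = 7.520
Sum of off-diagonal covariances = 9.294
total variance = 7.520 + 2 × 9.294 = 26.108
α = (k/(k−1))·(1 − Σσᵢ²/total variance) = (6/5)·(1 − 7.520/26.108) = 0.854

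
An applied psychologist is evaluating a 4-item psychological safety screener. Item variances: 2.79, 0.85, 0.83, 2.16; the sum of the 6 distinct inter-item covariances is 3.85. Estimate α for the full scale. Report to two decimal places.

α = 0.72

sum of item variances = 2.79 + 0.85 + 0.83 + 2.16 = 6.63
Sum of distinct covariances = 3.85
Var(T) = sum of item variances + 2·Σcov = 6.63 + 2 × 3.85 = 14.33
α = (4/3)·(1 − 6.63/14.33) = 0.72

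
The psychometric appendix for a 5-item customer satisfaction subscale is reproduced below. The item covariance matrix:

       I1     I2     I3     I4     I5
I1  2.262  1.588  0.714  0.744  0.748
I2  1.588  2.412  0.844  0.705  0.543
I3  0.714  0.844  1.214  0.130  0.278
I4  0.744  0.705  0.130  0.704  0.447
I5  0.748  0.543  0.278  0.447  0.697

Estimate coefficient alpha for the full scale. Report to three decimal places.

coefficient alpha = 0.811

sum of item variances = 2.262 + 2.412 + 1.214 + 0.704 + 0.697 = 7.289
Sum of the distinct covariances = 6.741
σ²_total = 7.289 + 2 × 6.741 = 20.771
α = (k/(k−1))·(1 − sum of item variances/σ²_total) = (5/4)·(1 − 7.289/20.771) = 0.811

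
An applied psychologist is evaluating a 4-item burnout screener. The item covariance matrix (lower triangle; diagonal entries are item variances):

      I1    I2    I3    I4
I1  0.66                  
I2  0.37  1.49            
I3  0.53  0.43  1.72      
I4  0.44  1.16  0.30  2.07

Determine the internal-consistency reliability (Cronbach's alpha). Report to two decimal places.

ΣVar(i) = 0.66 + 1.49 + 1.72 + 2.07 = 5.94
Sum of off-diagonal covariances = 3.23
Var(T) = 5.94 + 2 × 3.23 = 12.40
α = (k/(k−1))·(1 − ΣVar(i)/Var(T)) = (4/3)·(1 − 5.94/12.40) = 0.69

α = 0.69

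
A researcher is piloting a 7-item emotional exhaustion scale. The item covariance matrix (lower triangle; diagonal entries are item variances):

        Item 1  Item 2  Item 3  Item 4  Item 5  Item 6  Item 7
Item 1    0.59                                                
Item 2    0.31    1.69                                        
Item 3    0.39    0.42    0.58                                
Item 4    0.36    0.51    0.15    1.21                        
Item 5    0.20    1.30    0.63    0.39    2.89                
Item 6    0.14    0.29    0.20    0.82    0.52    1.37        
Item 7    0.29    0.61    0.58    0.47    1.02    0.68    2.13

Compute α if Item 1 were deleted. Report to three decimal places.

α = 0.762

Remaining items: Item 2, Item 3, Item 4, Item 5, Item 6, Item 7 (k = 6).
ΣVar(i) = 1.69 + 0.58 + 1.21 + 2.89 + 1.37 + 2.13 = 9.87
Var(T) = 9.87 + 2 × 8.59 = 27.05
α (item deleted) = (6/5)·(1 − 9.87/27.05) = 0.762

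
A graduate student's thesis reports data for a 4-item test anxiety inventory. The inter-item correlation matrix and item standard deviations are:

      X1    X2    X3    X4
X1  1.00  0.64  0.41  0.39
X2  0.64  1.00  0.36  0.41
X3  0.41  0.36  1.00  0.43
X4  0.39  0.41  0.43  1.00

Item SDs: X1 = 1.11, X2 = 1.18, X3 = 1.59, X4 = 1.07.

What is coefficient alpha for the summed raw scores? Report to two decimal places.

Σσ²ᵢ = 1.11² + 1.18² + 1.59² + 1.07² = 6.2975
Covariances σ_ij = r_ij · s_i · s_j:
  σ(X1,X2) = 0.64 × 1.11 × 1.18 = 0.8383
  σ(X1,X3) = 0.41 × 1.11 × 1.59 = 0.7236
  σ(X1,X4) = 0.39 × 1.11 × 1.07 = 0.4632
  σ(X2,X3) = 0.36 × 1.18 × 1.59 = 0.6754
  σ(X2,X4) = 0.41 × 1.18 × 1.07 = 0.5177
  σ(X3,X4) = 0.43 × 1.59 × 1.07 = 0.7316
σ²_T = Σσ²ᵢ + 2·Σσ_ij = 6.2975 + 2 × 3.9498 = 14.1971
α = (4/3)·(1 − 6.2975/14.1971) = 0.74

coefficient alpha = 0.74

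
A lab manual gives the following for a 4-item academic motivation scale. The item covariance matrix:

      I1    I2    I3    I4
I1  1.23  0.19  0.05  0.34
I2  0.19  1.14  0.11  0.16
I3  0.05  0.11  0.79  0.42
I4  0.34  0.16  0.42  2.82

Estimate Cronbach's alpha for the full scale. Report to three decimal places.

Cronbach's alpha = 0.397

sum of item variances = 1.23 + 1.14 + 0.79 + 2.82 = 5.98
Sum of off-diagonal covariances = 1.27
total variance = 5.98 + 2 × 1.27 = 8.52
α = (k/(k−1))·(1 − sum of item variances/total variance) = (4/3)·(1 − 5.98/8.52) = 0.397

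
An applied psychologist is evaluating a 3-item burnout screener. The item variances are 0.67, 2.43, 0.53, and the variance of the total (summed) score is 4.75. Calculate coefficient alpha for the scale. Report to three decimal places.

ΣVar(i) = 0.67 + 2.43 + 0.53 = 3.63
α = (k/(k−1))·(1 − ΣVar(i)/Var(T)) = (3/2)·(1 − 3.63/4.75) = 0.354

coefficient alpha = 0.354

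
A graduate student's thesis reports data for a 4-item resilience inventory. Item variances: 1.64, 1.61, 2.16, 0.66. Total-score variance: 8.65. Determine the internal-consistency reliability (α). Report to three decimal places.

α = 0.398

sum of item variances = 1.64 + 1.61 + 2.16 + 0.66 = 6.07
α = (k/(k−1))·(1 − sum of item variances/Var(T)) = (4/3)·(1 − 6.07/8.65) = 0.398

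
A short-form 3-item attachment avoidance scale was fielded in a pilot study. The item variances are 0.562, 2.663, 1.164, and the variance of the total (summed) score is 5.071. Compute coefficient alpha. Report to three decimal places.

Σσᵢ² = 0.562 + 2.663 + 1.164 = 4.389
α = (k/(k−1))·(1 − Σσᵢ²/Var(T)) = (3/2)·(1 − 4.389/5.071) = 0.202

coefficient alpha = 0.202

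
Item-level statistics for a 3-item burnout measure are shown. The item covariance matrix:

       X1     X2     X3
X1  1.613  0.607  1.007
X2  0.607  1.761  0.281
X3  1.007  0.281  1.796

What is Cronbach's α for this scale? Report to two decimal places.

Σσ²ᵢ = 1.613 + 1.761 + 1.796 = 5.170
Σ_{i<j} σ_ij = 1.895
σ²_total = 5.170 + 2 × 1.895 = 8.960
α = (k/(k−1))·(1 − Σσ²ᵢ/σ²_total) = (3/2)·(1 − 5.170/8.960) = 0.63

α = 0.63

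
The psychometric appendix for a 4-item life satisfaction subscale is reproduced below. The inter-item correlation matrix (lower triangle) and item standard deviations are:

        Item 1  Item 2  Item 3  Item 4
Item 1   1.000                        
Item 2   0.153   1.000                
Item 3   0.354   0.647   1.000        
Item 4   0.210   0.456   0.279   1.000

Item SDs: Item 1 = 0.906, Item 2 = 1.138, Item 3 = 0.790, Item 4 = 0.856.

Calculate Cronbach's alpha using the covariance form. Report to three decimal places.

α = 0.677

Σσ²ᵢ = 0.906² + 1.138² + 0.790² + 0.856² = 3.4727
Covariances σ_ij = r_ij · s_i · s_j:
  σ(Item 1,Item 2) = 0.153 × 0.906 × 1.138 = 0.1577
  σ(Item 1,Item 3) = 0.354 × 0.906 × 0.790 = 0.2534
  σ(Item 1,Item 4) = 0.210 × 0.906 × 0.856 = 0.1629
  σ(Item 2,Item 3) = 0.647 × 1.138 × 0.790 = 0.5817
  σ(Item 2,Item 4) = 0.456 × 1.138 × 0.856 = 0.4442
  σ(Item 3,Item 4) = 0.279 × 0.790 × 0.856 = 0.1887
σ²_T = Σσ²ᵢ + 2·Σσ_ij = 3.4727 + 2 × 1.7886 = 7.0499
α = (4/3)·(1 − 3.4727/7.0499) = 0.677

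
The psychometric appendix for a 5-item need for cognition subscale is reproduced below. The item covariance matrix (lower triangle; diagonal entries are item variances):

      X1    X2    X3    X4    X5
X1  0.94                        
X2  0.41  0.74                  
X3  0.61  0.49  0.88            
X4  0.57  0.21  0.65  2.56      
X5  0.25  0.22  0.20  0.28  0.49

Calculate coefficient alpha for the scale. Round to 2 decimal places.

sum of item variances = 0.94 + 0.74 + 0.88 + 2.56 + 0.49 = 5.61
Sum of the distinct covariances = 3.89
total variance = 5.61 + 2 × 3.89 = 13.39
α = (k/(k−1))·(1 − sum of item variances/total variance) = (5/4)·(1 − 5.61/13.39) = 0.73

α = 0.73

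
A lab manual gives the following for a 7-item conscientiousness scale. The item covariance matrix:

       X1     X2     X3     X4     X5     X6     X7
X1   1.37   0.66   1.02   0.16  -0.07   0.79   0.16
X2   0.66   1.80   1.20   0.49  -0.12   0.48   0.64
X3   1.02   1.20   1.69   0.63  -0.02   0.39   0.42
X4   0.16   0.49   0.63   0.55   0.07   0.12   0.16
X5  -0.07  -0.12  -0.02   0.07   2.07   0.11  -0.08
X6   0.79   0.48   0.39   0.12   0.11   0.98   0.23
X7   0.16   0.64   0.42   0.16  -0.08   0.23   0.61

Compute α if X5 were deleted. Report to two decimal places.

Remaining items: X1, X2, X3, X4, X6, X7 (k = 6).
sum of item variances = 1.37 + 1.80 + 1.69 + 0.55 + 0.98 + 0.61 = 7.00
σ²_T = 7.00 + 2 × 7.55 = 22.10
α (item deleted) = (6/5)·(1 − 7.00/22.10) = 0.82

α = 0.82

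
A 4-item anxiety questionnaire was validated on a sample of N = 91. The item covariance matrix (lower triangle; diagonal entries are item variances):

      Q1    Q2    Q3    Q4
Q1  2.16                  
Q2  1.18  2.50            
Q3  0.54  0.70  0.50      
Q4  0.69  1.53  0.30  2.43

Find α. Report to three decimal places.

α = 0.754

Σσ²ᵢ = 2.16 + 2.50 + 0.50 + 2.43 = 7.59
Σ_{i<j} σ_ij = 4.94
Var(T) = 7.59 + 2 × 4.94 = 17.47
α = (k/(k−1))·(1 − Σσ²ᵢ/Var(T)) = (4/3)·(1 − 7.59/17.47) = 0.754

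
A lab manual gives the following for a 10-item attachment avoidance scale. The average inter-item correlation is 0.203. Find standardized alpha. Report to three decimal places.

Standardized α = k·r̄ / (1 + (k−1)·r̄) = 10 × 0.203 / (1 + 9 × 0.203)
  = 2.0300 / 2.8270 = 0.718

α = 0.718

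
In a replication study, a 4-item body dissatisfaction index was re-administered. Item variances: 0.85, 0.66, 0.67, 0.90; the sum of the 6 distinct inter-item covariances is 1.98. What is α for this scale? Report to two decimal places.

Σσ²ᵢ = 0.85 + 0.66 + 0.67 + 0.90 = 3.08
Sum of distinct covariances = 1.98
σ²_T = Σσ²ᵢ + 2·Σcov = 3.08 + 2 × 1.98 = 7.04
α = (4/3)·(1 − 3.08/7.04) = 0.75

α = 0.75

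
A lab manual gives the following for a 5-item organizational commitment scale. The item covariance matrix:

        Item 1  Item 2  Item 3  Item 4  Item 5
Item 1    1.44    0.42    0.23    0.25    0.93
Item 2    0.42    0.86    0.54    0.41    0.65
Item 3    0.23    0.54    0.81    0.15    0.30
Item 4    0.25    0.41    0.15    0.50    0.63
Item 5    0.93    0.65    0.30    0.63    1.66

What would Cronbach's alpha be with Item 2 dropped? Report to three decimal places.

α = 0.707

Remaining items: Item 1, Item 3, Item 4, Item 5 (k = 4).
Σσᵢ² = 1.44 + 0.81 + 0.50 + 1.66 = 4.41
Var(T) = 4.41 + 2 × 2.49 = 9.39
α (item deleted) = (4/3)·(1 − 4.41/9.39) = 0.707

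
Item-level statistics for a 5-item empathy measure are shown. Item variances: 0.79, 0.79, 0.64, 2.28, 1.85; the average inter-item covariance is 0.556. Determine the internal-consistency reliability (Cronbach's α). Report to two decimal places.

Cronbach's α = 0.80

ΣVar(i) = 0.79 + 0.79 + 0.64 + 2.28 + 1.85 = 6.35
Sum of the 10 distinct covariances = 10 × 0.556 = 5.560
σ²_total = ΣVar(i) + 2·Σcov = 6.35 + 2 × 5.560 = 17.470
α = (5/4)·(1 − 6.35/17.470) = 0.80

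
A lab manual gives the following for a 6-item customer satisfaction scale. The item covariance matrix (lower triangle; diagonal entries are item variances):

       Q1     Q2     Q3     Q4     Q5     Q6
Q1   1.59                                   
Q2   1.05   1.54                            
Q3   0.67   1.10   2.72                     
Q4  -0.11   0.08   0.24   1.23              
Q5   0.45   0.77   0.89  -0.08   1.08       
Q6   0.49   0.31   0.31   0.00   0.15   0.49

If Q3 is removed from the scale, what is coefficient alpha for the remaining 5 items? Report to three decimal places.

Remaining items: Q1, Q2, Q4, Q5, Q6 (k = 5).
ΣVar(i) = 1.59 + 1.54 + 1.23 + 1.08 + 0.49 = 5.93
Var(T) = 5.93 + 2 × 3.11 = 12.15
α (item deleted) = (5/4)·(1 − 5.93/12.15) = 0.640

α = 0.640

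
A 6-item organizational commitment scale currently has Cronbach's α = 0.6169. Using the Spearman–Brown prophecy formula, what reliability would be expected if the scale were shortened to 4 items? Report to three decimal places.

predicted reliability = 0.518

Length factor m = 4/6 = 0.6667
α' = m·α / (1 − (1−m)·α)
   = 4/6 × 0.6169 / (1 − (1 − 4/6) × 0.6169)
   = 0.4113 / 0.7944 = 0.518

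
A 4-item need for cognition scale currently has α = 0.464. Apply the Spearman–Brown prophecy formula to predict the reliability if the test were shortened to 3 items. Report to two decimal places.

predicted reliability = 0.39

Length factor m = 3/4 = 0.7500
α' = m·α / (1 − (1−m)·α)
   = 3/4 × 0.464 / (1 − (1 − 3/4) × 0.464)
   = 0.3480 / 0.8840 = 0.39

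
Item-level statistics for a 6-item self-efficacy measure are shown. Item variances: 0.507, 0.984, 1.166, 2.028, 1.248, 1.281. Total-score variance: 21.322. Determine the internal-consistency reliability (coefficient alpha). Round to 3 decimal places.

coefficient alpha = 0.794

Σσᵢ² = 0.507 + 0.984 + 1.166 + 2.028 + 1.248 + 1.281 = 7.214
α = (k/(k−1))·(1 − Σσᵢ²/total variance) = (6/5)·(1 − 7.214/21.322) = 0.794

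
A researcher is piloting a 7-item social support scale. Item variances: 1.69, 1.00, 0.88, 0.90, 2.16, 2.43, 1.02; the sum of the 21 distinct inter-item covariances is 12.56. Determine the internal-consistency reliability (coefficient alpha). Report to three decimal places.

sum of item variances = 1.69 + 1.00 + 0.88 + 0.90 + 2.16 + 2.43 + 1.02 = 10.08
Sum of distinct covariances = 12.56
total variance = sum of item variances + 2·Σcov = 10.08 + 2 × 12.56 = 35.20
α = (7/6)·(1 − 10.08/35.20) = 0.833

coefficient alpha = 0.833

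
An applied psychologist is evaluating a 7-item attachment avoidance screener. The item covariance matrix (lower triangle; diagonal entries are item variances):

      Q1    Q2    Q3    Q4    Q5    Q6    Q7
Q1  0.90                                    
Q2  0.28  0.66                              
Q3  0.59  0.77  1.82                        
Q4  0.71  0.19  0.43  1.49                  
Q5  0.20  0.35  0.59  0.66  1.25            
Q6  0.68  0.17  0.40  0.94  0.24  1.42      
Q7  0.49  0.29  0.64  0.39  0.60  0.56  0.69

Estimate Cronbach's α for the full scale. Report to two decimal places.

Cronbach's α = 0.83

sum of item variances = 0.90 + 0.66 + 1.82 + 1.49 + 1.25 + 1.42 + 0.69 = 8.23
Sum of off-diagonal covariances = 10.17
σ²_T = 8.23 + 2 × 10.17 = 28.57
α = (k/(k−1))·(1 − sum of item variances/σ²_T) = (7/6)·(1 − 8.23/28.57) = 0.83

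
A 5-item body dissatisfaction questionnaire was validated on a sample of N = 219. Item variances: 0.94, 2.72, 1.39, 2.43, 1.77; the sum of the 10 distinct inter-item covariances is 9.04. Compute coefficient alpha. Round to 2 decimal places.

coefficient alpha = 0.83

sum of item variances = 0.94 + 2.72 + 1.39 + 2.43 + 1.77 = 9.25
Sum of distinct covariances = 9.04
total variance = sum of item variances + 2·Σcov = 9.25 + 2 × 9.04 = 27.33
α = (5/4)·(1 − 9.25/27.33) = 0.83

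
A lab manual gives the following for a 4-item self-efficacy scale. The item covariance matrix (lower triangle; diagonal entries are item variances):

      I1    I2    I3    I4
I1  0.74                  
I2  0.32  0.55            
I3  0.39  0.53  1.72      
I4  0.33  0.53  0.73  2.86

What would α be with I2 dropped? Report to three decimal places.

α = 0.529

Remaining items: I1, I3, I4 (k = 3).
ΣVar(i) = 0.74 + 1.72 + 2.86 = 5.32
σ²_T = 5.32 + 2 × 1.45 = 8.22
α (item deleted) = (3/2)·(1 − 5.32/8.22) = 0.529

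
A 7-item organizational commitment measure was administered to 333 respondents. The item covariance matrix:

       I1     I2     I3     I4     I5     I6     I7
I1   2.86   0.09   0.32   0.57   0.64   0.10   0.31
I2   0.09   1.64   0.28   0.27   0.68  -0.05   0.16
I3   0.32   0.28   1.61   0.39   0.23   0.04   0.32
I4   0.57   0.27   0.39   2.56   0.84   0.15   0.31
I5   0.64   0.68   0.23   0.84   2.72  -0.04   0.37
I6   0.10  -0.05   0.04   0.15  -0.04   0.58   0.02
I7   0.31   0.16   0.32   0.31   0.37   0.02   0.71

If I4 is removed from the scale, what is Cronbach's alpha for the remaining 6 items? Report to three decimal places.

Remaining items: I1, I2, I3, I5, I6, I7 (k = 6).
Σσ²ᵢ = 2.86 + 1.64 + 1.61 + 2.72 + 0.58 + 0.71 = 10.12
σ²_T = 10.12 + 2 × 3.47 = 17.06
α (item deleted) = (6/5)·(1 − 10.12/17.06) = 0.488

Cronbach's alpha = 0.488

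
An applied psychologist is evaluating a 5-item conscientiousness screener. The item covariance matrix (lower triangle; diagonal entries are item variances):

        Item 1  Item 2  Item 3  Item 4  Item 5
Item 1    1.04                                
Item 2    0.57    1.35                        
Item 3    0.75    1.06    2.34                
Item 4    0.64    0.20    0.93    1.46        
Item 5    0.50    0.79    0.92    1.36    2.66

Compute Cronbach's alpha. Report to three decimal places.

Cronbach's alpha = 0.795

Σσ²ᵢ = 1.04 + 1.35 + 2.34 + 1.46 + 2.66 = 8.85
Sum of off-diagonal covariances = 7.72
σ²_T = 8.85 + 2 × 7.72 = 24.29
α = (k/(k−1))·(1 − Σσ²ᵢ/σ²_T) = (5/4)·(1 − 8.85/24.29) = 0.795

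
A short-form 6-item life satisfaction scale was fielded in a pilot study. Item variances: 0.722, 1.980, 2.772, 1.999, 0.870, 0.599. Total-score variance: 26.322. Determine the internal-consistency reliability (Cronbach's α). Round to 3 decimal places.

α = 0.792

ΣVar(i) = 0.722 + 1.980 + 2.772 + 1.999 + 0.870 + 0.599 = 8.942
α = (k/(k−1))·(1 − ΣVar(i)/σ²_T) = (6/5)·(1 − 8.942/26.322) = 0.792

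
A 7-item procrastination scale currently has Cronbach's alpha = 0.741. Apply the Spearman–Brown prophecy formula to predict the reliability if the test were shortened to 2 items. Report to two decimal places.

predicted reliability = 0.45

Length factor m = 2/7 = 0.2857
α' = m·α / (1 − (1−m)·α)
   = 2/7 × 0.741 / (1 − (1 − 2/7) × 0.741)
   = 0.2117 / 0.4707 = 0.45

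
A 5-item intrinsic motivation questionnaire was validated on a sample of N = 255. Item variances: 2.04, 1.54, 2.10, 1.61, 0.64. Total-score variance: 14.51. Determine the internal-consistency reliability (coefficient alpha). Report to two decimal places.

α = 0.57

Σσᵢ² = 2.04 + 1.54 + 2.10 + 1.61 + 0.64 = 7.93
α = (k/(k−1))·(1 − Σσᵢ²/Var(T)) = (5/4)·(1 − 7.93/14.51) = 0.57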